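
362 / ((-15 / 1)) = -362 / 15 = -24.13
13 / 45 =0.29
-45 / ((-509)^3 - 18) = 45 / 131872247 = 0.00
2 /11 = 0.18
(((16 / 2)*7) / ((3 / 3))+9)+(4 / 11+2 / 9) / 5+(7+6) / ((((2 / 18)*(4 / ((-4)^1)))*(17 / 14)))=-31.24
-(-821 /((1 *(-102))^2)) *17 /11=821 /6732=0.12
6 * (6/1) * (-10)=-360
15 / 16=0.94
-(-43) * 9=387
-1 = -1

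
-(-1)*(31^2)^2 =923521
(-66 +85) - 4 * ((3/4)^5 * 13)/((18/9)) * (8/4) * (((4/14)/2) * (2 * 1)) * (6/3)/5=17.59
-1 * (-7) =7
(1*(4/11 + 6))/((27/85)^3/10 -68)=-429887500/4593438487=-0.09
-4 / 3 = -1.33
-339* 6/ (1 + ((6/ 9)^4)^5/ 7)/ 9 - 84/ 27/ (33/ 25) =-1655365575515554/ 7249336196751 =-228.35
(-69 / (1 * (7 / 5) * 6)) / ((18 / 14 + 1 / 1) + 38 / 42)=-345 / 134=-2.57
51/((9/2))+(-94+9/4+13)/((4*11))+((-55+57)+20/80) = 6227/528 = 11.79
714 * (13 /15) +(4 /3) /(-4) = 9277 /15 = 618.47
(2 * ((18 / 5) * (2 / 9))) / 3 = 8 / 15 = 0.53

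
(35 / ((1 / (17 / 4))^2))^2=102313225 / 256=399661.04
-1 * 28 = -28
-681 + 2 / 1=-679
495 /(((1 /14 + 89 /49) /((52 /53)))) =504504 /1961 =257.27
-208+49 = -159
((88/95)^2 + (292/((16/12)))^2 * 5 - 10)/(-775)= -2164157619/6994375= -309.41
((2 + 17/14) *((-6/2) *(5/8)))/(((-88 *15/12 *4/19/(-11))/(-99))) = 253935/896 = 283.41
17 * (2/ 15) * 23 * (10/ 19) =1564/ 57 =27.44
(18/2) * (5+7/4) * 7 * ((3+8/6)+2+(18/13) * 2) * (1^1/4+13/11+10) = 44251.03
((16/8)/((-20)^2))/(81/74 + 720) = 37/5336100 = 0.00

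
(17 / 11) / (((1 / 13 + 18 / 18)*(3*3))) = 221 / 1386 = 0.16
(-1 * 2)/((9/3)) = -0.67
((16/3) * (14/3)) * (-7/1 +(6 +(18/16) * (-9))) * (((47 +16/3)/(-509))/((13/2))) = 782488/178659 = 4.38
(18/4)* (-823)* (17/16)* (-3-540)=68374017/32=2136688.03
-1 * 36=-36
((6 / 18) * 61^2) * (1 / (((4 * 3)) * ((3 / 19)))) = 654.62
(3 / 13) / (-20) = -3 / 260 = -0.01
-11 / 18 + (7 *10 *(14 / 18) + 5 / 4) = 661 / 12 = 55.08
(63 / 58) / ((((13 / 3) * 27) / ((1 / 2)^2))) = 7 / 3016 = 0.00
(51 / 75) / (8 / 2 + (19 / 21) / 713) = 254541 / 1497775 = 0.17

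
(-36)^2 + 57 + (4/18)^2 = 109597/81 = 1353.05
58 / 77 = 0.75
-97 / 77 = -1.26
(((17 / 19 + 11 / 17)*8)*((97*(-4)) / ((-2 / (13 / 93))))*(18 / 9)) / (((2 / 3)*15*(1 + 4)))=3349216 / 250325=13.38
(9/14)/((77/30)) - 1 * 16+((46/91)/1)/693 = -141881/9009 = -15.75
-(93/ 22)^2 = -8649/ 484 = -17.87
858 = 858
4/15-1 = -11/15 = -0.73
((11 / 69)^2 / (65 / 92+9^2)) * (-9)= -484 / 172891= -0.00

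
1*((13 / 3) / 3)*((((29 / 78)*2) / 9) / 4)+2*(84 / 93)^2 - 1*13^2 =-156309583 / 934092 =-167.34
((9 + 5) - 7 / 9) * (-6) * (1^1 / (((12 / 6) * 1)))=-119 / 3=-39.67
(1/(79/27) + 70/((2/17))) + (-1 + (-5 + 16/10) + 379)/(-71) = 16548393/28045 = 590.07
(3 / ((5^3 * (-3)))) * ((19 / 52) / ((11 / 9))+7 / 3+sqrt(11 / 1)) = -sqrt(11) / 125 - 4517 / 214500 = -0.05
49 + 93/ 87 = 1452/ 29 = 50.07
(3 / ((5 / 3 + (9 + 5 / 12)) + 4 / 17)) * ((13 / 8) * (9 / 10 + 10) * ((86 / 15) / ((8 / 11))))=34182291 / 923600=37.01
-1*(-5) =5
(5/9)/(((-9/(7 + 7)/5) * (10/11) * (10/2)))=-0.95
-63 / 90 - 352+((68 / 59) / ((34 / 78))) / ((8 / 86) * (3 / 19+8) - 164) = -578212953 / 1639315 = -352.72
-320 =-320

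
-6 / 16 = -3 / 8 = -0.38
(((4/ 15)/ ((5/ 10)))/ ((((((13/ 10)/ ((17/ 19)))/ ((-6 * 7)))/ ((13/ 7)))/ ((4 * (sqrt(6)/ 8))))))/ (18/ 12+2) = -544 * sqrt(6)/ 133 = -10.02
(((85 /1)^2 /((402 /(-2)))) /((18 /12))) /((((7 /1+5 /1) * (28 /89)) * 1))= -643025 /101304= -6.35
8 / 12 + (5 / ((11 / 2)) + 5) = 217 / 33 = 6.58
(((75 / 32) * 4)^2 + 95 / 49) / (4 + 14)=4.99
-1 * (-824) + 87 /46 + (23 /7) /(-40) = 5318211 /6440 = 825.81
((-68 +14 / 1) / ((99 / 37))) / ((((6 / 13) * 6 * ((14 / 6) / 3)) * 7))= -1.34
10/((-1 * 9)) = -10/9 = -1.11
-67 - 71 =-138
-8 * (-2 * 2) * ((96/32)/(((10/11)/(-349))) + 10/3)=-551216/15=-36747.73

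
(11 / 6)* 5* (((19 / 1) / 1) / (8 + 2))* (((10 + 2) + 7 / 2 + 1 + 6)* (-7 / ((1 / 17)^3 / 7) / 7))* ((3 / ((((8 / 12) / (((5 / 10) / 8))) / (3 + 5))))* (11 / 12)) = -3557920905 / 128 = -27796257.07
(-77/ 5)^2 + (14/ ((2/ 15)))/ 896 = 759287/ 3200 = 237.28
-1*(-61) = 61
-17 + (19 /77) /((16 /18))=-10301 /616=-16.72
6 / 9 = 2 / 3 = 0.67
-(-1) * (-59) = -59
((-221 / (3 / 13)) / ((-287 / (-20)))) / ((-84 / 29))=416585 / 18081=23.04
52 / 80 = 0.65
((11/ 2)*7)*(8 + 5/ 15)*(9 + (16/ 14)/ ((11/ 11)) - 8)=1375/ 2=687.50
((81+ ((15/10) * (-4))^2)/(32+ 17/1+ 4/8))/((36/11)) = 13/18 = 0.72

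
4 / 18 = 0.22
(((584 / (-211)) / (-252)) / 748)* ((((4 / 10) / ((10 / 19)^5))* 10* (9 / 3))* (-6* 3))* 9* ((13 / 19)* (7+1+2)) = -3339214983 / 690497500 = -4.84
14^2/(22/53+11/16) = 166208/935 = 177.76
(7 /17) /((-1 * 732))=-7 /12444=-0.00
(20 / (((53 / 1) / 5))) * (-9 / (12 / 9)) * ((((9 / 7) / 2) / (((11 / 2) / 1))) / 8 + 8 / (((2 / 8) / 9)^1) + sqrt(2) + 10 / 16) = -60008175 / 16324-675 * sqrt(2) / 53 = -3694.08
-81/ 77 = -1.05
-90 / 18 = -5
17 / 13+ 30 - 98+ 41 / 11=-9004 / 143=-62.97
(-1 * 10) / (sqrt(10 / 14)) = -11.83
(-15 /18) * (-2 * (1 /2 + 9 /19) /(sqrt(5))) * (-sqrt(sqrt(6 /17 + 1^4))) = -37 * 17^(3 /4) * 23^(1 /4) * sqrt(5) /1938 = -0.78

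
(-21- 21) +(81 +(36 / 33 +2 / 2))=41.09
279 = 279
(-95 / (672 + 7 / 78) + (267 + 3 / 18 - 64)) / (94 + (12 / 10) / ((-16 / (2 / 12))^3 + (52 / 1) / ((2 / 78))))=23487086004715 / 10874437191471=2.16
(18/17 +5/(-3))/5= -31/255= -0.12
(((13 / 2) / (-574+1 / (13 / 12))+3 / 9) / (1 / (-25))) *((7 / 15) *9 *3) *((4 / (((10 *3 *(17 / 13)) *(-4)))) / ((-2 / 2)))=-1309763 / 506600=-2.59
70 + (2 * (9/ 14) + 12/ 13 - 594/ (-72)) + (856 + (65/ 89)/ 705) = 4277594911/ 4567836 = 936.46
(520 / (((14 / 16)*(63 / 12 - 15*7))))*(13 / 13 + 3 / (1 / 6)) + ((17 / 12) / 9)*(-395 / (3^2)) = -5720395 / 47628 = -120.11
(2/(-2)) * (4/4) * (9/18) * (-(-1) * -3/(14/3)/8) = 9/224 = 0.04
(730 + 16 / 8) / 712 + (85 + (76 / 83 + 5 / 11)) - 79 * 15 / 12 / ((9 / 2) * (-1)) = 79963769 / 731313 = 109.34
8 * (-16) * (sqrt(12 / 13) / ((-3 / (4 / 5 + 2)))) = 114.78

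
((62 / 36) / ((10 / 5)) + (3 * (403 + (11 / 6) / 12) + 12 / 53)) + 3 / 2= 4625167 / 3816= 1212.05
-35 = -35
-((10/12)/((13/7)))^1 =-35/78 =-0.45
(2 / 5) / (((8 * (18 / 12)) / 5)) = 0.17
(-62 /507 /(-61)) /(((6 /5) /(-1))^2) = 775 /556686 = 0.00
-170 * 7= -1190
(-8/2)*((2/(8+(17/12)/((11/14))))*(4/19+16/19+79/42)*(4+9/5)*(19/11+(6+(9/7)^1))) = -125.15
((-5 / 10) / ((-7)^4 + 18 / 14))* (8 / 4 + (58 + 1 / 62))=-26047 / 2085184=-0.01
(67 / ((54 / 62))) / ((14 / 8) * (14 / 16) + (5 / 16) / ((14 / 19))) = 232624 / 5913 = 39.34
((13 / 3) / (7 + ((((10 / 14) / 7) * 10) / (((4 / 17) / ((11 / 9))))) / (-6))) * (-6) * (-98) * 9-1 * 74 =118960838 / 32369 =3675.15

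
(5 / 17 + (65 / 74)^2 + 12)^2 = 1479407583481 / 8666120464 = 170.71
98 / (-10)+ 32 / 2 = 31 / 5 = 6.20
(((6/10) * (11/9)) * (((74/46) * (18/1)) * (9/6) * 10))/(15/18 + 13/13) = 3996/23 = 173.74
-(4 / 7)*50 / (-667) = 200 / 4669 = 0.04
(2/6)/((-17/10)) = -10/51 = -0.20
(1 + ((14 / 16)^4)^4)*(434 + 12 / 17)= 1162845717400549615 / 2392537302040576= 486.03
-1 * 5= -5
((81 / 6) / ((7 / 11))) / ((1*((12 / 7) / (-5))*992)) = -495 / 7936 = -0.06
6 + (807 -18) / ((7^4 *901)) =12980595 / 2163301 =6.00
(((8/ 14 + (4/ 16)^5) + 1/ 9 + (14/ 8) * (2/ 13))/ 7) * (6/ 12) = 799027/ 11741184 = 0.07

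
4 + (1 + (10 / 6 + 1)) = 23 / 3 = 7.67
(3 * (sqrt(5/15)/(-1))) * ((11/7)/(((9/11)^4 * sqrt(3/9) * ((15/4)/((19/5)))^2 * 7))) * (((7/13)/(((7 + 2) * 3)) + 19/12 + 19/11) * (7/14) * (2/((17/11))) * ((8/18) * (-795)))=2535958317298736/2158115470875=1175.08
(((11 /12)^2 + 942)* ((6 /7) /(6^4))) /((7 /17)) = 2308073 /1524096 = 1.51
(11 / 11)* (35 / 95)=7 / 19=0.37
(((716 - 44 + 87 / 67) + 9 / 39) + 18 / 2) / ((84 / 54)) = 5350347 / 12194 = 438.77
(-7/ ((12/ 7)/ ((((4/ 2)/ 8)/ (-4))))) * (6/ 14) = 7/ 64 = 0.11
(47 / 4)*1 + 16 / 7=393 / 28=14.04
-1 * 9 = -9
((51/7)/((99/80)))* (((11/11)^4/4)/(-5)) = -68/231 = -0.29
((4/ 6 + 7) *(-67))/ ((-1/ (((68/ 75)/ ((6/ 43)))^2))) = 21687.58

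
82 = 82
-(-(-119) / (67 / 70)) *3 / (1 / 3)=-74970 / 67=-1118.96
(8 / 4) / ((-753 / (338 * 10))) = -6760 / 753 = -8.98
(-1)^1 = -1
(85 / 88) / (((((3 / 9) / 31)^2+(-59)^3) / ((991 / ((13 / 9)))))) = -1311387327 / 406422695536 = -0.00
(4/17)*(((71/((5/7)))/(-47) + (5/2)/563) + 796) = 420142226/2249185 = 186.80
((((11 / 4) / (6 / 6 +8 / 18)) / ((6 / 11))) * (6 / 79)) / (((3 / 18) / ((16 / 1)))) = 26136 / 1027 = 25.45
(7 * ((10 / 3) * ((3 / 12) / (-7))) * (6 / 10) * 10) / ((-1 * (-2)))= -2.50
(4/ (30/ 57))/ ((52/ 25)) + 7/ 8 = 471/ 104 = 4.53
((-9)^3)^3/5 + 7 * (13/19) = -7360988836/95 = -77484093.01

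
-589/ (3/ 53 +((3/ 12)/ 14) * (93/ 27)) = -4986.80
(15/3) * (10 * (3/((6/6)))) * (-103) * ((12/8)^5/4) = -1877175/64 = -29330.86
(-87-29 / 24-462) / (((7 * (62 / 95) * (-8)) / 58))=36379775 / 41664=873.17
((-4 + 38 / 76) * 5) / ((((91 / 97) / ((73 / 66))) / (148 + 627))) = -27438875 / 1716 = -15990.02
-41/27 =-1.52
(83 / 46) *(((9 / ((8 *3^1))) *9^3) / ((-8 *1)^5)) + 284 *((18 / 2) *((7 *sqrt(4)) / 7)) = 61643504367 / 12058624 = 5111.98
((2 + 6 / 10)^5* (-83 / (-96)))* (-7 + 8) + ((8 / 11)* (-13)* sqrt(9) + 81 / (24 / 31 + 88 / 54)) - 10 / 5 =176044151027 / 1659900000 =106.06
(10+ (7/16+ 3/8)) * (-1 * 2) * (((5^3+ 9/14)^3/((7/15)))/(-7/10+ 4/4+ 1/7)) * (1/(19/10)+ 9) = -12781548130719525/6464864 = -1977079197.76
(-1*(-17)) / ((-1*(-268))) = 17 / 268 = 0.06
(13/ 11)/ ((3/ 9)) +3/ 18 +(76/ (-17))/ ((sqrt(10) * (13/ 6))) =245/ 66 - 228 * sqrt(10)/ 1105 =3.06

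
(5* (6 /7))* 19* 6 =3420 /7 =488.57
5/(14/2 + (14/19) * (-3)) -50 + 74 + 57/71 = 166996/6461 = 25.85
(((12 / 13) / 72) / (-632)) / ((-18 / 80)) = 0.00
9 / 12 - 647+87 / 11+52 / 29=-812235 / 1276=-636.55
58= 58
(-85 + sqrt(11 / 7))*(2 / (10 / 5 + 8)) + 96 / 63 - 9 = -24.23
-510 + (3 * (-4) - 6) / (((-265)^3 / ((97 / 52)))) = -246763626627 / 483850250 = -510.00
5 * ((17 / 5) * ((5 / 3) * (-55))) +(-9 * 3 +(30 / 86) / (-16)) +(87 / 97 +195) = -1389.46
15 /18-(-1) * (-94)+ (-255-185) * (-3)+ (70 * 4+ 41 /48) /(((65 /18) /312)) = 764779 /30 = 25492.63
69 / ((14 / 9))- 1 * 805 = -760.64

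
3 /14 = 0.21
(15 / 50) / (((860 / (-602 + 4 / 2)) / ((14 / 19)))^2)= 52920 / 667489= 0.08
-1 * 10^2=-100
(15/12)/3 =5/12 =0.42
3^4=81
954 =954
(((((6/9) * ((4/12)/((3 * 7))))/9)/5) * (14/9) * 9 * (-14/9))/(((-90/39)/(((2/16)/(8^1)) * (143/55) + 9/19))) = 284557/249318000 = 0.00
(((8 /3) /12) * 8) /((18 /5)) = 0.49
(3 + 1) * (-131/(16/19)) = -2489/4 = -622.25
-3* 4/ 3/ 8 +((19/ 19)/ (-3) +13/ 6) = 1.33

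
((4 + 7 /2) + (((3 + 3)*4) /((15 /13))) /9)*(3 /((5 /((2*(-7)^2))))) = 43267 /75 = 576.89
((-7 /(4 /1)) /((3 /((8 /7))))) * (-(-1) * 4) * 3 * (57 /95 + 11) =-464 /5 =-92.80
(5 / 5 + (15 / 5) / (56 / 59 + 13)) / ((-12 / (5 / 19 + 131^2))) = -27172000 / 15637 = -1737.67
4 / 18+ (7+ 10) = 155 / 9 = 17.22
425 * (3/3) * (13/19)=5525/19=290.79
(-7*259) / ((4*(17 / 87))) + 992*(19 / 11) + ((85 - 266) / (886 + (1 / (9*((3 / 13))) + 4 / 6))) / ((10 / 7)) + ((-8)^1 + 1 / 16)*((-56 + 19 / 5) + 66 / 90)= -781537219 / 3952245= -197.75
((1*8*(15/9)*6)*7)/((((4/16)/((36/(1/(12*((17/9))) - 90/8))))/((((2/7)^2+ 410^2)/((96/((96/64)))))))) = -16803284160/889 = -18901332.01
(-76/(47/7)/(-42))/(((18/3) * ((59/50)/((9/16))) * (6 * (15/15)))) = 0.00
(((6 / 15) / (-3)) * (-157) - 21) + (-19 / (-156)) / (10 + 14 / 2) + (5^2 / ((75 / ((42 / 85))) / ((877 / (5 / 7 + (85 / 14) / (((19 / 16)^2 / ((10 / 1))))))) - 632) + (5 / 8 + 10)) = 138663758342741 / 13174126993560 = 10.53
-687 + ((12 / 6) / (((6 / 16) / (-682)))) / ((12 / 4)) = -17095 / 9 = -1899.44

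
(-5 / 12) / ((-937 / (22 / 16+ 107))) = 0.05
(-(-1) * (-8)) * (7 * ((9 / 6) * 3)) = -252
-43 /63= -0.68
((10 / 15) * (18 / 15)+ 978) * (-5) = -4894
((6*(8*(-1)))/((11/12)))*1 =-576/11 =-52.36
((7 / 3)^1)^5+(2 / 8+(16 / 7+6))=528673 / 6804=77.70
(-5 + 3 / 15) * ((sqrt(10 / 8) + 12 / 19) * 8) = -96 * sqrt(5) / 5 - 2304 / 95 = -67.19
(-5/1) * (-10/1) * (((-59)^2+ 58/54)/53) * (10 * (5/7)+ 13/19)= 1631177600/63441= 25711.73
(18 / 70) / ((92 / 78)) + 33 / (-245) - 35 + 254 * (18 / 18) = 219.08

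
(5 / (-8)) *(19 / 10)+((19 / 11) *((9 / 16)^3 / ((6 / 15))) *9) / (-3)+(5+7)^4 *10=18685309547 / 90112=207356.51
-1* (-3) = 3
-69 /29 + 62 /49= -1583 /1421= -1.11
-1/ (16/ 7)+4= 57/ 16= 3.56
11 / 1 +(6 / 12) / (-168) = 3695 / 336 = 11.00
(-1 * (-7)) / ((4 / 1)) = 1.75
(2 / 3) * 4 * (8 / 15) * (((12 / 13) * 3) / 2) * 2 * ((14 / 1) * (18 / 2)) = 32256 / 65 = 496.25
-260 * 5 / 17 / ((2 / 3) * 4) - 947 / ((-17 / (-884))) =-1675271 / 34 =-49272.68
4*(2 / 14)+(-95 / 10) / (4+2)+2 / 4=-43 / 84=-0.51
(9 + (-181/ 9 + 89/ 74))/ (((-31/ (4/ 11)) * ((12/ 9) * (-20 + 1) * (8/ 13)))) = -85787/ 11506704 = -0.01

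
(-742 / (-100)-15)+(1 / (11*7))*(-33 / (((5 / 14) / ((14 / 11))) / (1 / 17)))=-71713 / 9350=-7.67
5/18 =0.28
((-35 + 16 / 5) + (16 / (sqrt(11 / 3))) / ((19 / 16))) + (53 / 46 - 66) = -22229 / 230 + 256 *sqrt(33) / 209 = -89.61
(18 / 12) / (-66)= -1 / 44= -0.02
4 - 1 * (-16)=20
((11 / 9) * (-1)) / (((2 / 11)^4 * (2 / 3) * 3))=-161051 / 288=-559.20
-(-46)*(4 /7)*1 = 184 /7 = 26.29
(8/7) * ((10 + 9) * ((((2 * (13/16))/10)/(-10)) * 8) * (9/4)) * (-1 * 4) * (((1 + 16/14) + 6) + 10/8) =584649/2450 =238.63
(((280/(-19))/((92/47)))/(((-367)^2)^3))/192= -1645/102505945420427909088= -0.00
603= 603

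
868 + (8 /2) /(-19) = 16488 /19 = 867.79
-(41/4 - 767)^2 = -9162729/16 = -572670.56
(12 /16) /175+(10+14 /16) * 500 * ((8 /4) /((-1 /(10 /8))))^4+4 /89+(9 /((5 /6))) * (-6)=105829056341 /498400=212337.59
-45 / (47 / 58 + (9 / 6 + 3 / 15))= -6525 / 364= -17.93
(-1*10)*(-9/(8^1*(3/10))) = 75/2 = 37.50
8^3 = 512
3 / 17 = 0.18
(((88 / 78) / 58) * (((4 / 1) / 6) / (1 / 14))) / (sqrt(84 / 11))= 0.07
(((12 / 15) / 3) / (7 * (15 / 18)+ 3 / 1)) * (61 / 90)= 244 / 11925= 0.02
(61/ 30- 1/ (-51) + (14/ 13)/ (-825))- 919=-916.95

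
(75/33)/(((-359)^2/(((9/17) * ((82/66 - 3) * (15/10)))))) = -0.00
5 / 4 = 1.25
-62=-62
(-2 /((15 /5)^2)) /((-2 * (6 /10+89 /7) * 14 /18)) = 0.01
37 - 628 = -591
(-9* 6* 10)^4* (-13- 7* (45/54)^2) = -1518740280000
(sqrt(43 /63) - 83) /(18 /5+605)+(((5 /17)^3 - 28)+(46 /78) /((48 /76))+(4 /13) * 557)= 5 * sqrt(301) /63903+59351720927 /411571836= 144.21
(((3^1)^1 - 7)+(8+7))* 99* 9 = 9801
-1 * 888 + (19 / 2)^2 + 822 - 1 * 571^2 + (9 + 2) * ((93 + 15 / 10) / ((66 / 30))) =-1302177 / 4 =-325544.25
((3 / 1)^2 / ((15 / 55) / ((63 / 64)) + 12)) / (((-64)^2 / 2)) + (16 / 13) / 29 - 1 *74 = -161941441113 / 2189664256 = -73.96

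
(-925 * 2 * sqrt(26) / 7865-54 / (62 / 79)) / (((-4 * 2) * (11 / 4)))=185 * sqrt(26) / 17303 + 2133 / 682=3.18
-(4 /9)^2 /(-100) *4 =16 /2025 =0.01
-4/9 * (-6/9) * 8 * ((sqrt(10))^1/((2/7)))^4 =960400/27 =35570.37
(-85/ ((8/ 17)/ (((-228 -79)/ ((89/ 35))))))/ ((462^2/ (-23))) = -2.35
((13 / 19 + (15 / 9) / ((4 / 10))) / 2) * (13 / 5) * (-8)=-50.45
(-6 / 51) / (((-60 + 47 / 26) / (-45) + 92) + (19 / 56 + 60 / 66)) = -720720 / 579172813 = -0.00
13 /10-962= -960.70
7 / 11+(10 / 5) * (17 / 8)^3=55835 / 2816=19.83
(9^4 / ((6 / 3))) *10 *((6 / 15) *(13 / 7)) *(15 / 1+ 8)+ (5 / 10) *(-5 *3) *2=3923373 / 7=560481.86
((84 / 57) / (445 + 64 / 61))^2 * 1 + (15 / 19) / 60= 287304755 / 21817062436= 0.01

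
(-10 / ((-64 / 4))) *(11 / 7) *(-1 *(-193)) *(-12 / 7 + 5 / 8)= -647515 / 3136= -206.48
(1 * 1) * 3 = 3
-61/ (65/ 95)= -1159/ 13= -89.15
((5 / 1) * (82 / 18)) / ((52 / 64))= 3280 / 117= 28.03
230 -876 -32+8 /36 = -6100 /9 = -677.78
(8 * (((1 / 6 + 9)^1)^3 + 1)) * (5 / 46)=832955 / 1242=670.66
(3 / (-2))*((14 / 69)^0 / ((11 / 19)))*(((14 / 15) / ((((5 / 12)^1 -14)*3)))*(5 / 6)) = 266 / 5379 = 0.05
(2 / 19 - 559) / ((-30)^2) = -10619 / 17100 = -0.62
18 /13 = 1.38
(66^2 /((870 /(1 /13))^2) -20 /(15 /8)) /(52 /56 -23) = 1591839718 /3293839575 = 0.48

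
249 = 249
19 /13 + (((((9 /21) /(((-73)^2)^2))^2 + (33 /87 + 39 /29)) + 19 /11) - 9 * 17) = -24267781760432149695050 /163875110053152941443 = -148.09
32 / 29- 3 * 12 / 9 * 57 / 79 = -1.78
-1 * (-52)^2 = -2704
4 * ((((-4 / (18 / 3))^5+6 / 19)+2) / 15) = 40336 / 69255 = 0.58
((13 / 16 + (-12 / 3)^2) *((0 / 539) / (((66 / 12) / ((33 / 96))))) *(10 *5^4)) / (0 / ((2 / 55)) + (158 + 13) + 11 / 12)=0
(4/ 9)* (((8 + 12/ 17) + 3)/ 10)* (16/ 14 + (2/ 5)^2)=30248/ 44625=0.68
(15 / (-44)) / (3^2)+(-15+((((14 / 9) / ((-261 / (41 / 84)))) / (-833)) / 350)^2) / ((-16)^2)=-4587023655941526431509 / 47547455025023331840000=-0.10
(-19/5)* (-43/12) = 817/60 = 13.62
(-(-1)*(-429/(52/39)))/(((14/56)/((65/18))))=-9295/2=-4647.50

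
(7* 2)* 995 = 13930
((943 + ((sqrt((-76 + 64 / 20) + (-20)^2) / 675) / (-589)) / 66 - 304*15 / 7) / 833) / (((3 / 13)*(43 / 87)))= 769457 / 250733 - 377*sqrt(2045) / 2349721922625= 3.07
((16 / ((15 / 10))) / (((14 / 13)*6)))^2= 10816 / 3969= 2.73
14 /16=7 /8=0.88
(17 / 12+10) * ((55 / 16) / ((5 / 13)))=19591 / 192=102.04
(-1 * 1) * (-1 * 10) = 10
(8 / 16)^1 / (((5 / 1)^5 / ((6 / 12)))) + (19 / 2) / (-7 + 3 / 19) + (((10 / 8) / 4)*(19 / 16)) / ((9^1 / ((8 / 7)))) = -109849073 / 81900000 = -1.34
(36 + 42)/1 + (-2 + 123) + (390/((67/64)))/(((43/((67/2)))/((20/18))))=67271/129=521.48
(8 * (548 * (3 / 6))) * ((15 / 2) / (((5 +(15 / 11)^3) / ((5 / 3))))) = 3646940 / 1003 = 3636.03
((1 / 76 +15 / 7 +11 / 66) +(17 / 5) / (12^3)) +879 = 1012747781 / 1149120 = 881.32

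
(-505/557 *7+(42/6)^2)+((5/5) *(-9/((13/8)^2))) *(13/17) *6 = 3325526/123097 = 27.02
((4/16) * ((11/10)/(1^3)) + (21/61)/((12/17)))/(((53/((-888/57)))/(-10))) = 137714/61427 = 2.24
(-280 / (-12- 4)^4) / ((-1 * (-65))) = -7 / 106496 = -0.00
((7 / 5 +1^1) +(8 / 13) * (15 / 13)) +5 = 6853 / 845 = 8.11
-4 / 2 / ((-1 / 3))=6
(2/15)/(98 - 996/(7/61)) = -0.00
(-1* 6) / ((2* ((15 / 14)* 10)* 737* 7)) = -1 / 18425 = -0.00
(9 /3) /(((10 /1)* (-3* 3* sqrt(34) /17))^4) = 289 /87480000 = 0.00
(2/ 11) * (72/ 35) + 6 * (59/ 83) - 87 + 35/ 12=-30463691/ 383460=-79.44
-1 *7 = -7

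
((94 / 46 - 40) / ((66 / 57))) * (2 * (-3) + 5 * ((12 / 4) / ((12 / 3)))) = 149283 / 2024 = 73.76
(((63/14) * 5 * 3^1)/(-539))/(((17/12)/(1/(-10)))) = 81/9163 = 0.01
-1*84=-84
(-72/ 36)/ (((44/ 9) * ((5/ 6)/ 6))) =-162/ 55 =-2.95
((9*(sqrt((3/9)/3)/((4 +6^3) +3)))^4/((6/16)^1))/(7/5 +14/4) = 2160/121175698609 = 0.00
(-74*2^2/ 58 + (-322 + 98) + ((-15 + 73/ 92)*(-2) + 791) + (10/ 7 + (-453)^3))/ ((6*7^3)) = -868051938175/ 19217604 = -45169.62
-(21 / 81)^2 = -49 / 729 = -0.07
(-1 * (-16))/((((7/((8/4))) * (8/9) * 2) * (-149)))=-18/1043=-0.02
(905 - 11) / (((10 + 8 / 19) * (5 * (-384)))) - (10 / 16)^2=-27581 / 63360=-0.44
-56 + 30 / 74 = -2057 / 37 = -55.59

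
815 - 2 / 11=8963 / 11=814.82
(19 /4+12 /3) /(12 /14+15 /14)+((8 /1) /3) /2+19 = 1343 /54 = 24.87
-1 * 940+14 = -926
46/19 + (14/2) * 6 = 844/19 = 44.42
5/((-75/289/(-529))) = 152881/15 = 10192.07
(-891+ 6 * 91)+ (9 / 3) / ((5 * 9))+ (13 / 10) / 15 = -51727 / 150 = -344.85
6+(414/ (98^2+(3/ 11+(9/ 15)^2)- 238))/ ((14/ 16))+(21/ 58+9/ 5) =894644997/ 108935890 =8.21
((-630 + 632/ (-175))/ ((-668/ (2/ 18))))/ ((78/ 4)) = 55441/ 10257975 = 0.01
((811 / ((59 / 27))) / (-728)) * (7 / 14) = -21897 / 85904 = -0.25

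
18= 18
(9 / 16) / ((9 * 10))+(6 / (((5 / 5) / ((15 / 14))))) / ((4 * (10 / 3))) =547 / 1120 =0.49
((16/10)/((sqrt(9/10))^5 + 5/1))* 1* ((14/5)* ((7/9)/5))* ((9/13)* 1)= 3136000/31732363- 762048* sqrt(10)/158661815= 0.08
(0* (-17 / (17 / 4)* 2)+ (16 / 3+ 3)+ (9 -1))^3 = 117649 / 27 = 4357.37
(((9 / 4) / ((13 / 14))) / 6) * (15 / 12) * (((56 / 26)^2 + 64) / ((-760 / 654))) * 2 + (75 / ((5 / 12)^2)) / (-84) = -37855521 / 584402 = -64.78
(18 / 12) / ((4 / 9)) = 27 / 8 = 3.38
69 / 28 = 2.46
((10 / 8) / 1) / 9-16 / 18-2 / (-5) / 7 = -97 / 140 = -0.69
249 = 249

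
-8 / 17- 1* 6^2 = -620 / 17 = -36.47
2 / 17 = 0.12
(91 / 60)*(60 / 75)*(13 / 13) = 91 / 75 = 1.21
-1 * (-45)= 45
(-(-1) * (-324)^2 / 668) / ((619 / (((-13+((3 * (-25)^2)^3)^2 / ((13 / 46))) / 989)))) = 52456038951873779292439764 / 1329066661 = 39468328031346035.92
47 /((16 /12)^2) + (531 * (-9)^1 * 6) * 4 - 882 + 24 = -1848441 /16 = -115527.56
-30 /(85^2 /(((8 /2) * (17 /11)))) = -24 /935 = -0.03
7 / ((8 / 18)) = 63 / 4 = 15.75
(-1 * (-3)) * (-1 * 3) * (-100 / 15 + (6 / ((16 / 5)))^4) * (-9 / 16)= 1888785 / 65536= 28.82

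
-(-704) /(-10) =-352 /5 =-70.40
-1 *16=-16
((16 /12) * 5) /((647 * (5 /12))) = 16 /647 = 0.02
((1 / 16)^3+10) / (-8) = -40961 / 32768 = -1.25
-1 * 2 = -2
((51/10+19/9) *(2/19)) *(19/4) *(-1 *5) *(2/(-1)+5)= -649/12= -54.08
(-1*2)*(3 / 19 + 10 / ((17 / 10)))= -3902 / 323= -12.08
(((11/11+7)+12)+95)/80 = 23/16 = 1.44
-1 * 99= -99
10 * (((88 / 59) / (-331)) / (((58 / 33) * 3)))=-4840 / 566341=-0.01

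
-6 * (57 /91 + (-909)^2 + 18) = -451159596 /91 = -4957797.76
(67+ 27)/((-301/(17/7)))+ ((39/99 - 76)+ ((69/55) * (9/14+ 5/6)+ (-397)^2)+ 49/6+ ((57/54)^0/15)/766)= 6992366075341/44383955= 157542.65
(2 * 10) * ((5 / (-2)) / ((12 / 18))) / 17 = -75 / 17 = -4.41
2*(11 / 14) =11 / 7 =1.57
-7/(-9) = 7/9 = 0.78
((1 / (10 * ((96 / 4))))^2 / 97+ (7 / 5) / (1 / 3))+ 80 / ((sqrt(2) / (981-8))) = 23466241 / 5587200+ 38920 * sqrt(2) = 55045.39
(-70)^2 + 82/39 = 191182/39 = 4902.10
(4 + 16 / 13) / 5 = 68 / 65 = 1.05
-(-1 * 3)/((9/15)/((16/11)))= 80/11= 7.27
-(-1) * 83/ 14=83/ 14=5.93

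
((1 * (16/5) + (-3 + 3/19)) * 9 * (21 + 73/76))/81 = 28373/32490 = 0.87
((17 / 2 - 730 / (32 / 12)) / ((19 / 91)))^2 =1613936.22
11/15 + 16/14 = 197/105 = 1.88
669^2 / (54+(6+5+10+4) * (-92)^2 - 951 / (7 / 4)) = 2.12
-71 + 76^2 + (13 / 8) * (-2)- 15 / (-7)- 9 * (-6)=161221 / 28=5757.89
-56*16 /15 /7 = -128 /15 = -8.53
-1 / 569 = -0.00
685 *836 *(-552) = -316108320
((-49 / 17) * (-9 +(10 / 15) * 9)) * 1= 147 / 17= 8.65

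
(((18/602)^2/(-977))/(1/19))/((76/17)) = -1377/354068708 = -0.00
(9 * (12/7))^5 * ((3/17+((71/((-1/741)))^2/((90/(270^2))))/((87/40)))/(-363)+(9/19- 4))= -47290827614959181804046336/19049171449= -2482566117984189.17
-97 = -97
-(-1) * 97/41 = 97/41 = 2.37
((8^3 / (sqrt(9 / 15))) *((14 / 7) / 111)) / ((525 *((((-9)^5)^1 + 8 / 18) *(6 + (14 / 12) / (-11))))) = -22528 *sqrt(15) / 1338570229675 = -0.00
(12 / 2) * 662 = 3972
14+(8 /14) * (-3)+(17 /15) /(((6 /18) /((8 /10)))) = 2626 /175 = 15.01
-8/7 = -1.14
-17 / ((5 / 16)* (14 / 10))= -272 / 7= -38.86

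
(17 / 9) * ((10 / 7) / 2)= 85 / 63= 1.35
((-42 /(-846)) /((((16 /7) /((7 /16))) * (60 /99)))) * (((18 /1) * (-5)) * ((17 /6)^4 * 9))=-315124733 /385024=-818.45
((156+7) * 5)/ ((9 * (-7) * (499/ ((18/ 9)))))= -1630/ 31437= -0.05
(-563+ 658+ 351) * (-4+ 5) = 446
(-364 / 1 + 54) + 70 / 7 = -300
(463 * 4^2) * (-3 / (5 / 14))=-311136 / 5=-62227.20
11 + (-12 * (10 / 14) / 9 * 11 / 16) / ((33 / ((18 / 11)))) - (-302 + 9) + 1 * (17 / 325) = 304.02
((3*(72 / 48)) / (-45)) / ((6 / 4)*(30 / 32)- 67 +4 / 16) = 16 / 10455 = 0.00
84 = 84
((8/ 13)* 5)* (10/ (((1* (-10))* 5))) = -8/ 13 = -0.62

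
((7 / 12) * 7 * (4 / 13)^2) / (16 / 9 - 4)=-147 / 845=-0.17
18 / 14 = 9 / 7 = 1.29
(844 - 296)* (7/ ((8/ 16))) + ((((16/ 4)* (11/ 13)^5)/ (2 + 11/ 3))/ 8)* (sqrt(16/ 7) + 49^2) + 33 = 966306* sqrt(7)/ 44183867 + 98427677563/ 12623962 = 7796.95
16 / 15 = 1.07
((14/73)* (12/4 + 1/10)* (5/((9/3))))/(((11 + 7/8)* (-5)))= -1736/104025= -0.02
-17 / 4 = -4.25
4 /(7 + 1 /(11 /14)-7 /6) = 264 /469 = 0.56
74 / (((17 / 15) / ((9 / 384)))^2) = 74925 / 2367488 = 0.03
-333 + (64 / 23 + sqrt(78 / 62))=-7595 / 23 + sqrt(1209) / 31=-329.10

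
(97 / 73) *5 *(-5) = -2425 / 73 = -33.22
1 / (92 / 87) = 87 / 92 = 0.95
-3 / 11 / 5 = -3 / 55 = -0.05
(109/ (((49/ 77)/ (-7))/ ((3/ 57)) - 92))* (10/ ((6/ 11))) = -65945/ 3093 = -21.32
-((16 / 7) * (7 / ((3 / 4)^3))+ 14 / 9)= -1066 / 27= -39.48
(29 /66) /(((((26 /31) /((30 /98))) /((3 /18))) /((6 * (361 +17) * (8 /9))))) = 53.89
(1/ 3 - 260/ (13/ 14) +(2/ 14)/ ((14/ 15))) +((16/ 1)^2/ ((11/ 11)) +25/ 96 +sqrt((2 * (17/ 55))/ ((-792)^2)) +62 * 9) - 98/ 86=sqrt(1870)/ 43560 +35977937/ 67424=533.61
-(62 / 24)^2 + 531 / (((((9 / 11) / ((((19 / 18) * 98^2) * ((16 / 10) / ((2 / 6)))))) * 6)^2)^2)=5126112826781115105.27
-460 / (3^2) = -460 / 9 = -51.11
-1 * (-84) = 84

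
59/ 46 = 1.28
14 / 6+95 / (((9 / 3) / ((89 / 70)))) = 1789 / 42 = 42.60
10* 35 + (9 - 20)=339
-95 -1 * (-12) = -83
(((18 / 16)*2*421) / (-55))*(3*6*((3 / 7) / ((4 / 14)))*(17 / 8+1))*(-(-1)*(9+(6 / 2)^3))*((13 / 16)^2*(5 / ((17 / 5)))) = -19450357875 / 382976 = -50787.41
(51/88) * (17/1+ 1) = 459/44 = 10.43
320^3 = 32768000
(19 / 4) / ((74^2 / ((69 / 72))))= 437 / 525696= 0.00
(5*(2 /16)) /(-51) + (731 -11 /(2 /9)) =278047 /408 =681.49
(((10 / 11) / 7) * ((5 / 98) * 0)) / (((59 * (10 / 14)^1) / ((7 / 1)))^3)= 0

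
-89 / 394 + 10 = 3851 / 394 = 9.77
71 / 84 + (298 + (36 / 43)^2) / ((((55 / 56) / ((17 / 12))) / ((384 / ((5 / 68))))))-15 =96104973648889 / 42711900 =2250074.89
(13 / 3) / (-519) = -0.01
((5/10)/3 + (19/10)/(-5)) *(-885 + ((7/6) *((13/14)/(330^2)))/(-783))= 905553594013/4796364375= 188.80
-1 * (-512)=512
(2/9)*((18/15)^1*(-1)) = -4/15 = -0.27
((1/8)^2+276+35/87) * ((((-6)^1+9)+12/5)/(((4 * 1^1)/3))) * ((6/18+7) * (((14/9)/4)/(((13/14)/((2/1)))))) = 165914441/24128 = 6876.43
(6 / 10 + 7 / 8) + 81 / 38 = 2741 / 760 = 3.61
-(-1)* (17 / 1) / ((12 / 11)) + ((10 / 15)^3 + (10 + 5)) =3335 / 108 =30.88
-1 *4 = -4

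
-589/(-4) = 589/4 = 147.25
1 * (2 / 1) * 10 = 20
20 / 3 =6.67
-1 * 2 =-2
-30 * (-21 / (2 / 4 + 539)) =1260 / 1079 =1.17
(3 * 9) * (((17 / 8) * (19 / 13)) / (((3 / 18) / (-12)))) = -78489 / 13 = -6037.62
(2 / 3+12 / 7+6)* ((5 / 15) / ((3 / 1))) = 176 / 189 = 0.93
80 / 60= 4 / 3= 1.33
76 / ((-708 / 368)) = -6992 / 177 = -39.50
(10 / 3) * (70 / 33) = 700 / 99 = 7.07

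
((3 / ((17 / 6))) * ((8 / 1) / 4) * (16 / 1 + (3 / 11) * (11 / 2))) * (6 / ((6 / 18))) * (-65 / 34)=-368550 / 289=-1275.26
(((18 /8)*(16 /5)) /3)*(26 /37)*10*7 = 4368 /37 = 118.05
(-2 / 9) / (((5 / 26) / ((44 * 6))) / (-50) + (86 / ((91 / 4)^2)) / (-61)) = 1778096320 / 21912411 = 81.15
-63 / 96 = -21 / 32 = -0.66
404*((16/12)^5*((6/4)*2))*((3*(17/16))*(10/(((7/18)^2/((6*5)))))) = 1582387200/49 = 32293616.33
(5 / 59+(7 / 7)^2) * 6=384 / 59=6.51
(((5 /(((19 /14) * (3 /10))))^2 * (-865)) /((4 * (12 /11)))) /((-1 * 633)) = 291396875 /6169851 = 47.23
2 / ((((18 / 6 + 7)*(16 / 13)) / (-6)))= -0.98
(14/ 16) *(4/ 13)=0.27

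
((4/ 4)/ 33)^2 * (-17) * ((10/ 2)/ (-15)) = 17/ 3267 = 0.01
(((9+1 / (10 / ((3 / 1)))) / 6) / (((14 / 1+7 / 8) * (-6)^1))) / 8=-31 / 14280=-0.00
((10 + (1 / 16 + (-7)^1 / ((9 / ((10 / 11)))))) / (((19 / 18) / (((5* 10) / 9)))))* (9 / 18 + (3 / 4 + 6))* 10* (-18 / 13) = -53718875 / 10868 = -4942.85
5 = 5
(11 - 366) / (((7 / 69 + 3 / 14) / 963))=-66048318 / 61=-1082759.31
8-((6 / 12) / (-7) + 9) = -13 / 14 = -0.93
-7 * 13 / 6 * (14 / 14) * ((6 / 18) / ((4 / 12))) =-91 / 6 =-15.17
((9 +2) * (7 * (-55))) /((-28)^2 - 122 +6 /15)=-21175 /3312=-6.39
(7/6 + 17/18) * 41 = 779/9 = 86.56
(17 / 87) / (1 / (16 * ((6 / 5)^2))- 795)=-192 / 781115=-0.00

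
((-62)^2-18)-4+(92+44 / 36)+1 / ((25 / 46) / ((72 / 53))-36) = 4154659151 / 1061163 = 3915.19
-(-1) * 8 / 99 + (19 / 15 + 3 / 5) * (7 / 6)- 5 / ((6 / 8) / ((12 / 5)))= -6802 / 495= -13.74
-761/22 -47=-1795/22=-81.59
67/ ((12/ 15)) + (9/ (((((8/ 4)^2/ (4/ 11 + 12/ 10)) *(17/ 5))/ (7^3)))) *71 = 18911867/ 748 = 25283.24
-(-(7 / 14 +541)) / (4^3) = 1083 / 128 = 8.46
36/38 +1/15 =289/285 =1.01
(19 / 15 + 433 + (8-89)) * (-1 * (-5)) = 5299 / 3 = 1766.33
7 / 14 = 1 / 2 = 0.50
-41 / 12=-3.42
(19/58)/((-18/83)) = -1577/1044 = -1.51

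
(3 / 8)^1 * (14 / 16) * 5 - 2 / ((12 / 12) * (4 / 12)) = -279 / 64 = -4.36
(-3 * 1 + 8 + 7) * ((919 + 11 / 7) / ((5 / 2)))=4418.74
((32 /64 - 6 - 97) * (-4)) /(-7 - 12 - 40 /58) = -11890 /571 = -20.82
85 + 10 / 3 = 265 / 3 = 88.33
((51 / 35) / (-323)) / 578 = -3 / 384370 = -0.00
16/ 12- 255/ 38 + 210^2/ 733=4578071/ 83562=54.79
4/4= 1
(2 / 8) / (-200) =-1 / 800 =-0.00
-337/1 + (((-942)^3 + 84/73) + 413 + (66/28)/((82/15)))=-70051496300281/83804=-835896810.42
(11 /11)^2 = 1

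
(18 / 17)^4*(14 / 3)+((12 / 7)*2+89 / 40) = 269382383 / 23385880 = 11.52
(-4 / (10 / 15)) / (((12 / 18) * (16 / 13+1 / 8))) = -312 / 47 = -6.64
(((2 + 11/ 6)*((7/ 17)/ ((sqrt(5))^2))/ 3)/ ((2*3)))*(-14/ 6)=-1127/ 27540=-0.04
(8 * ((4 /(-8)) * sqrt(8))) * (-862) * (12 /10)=41376 * sqrt(2) /5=11702.90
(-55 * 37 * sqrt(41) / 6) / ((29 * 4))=-2035 * sqrt(41) / 696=-18.72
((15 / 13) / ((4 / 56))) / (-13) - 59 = -10181 / 169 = -60.24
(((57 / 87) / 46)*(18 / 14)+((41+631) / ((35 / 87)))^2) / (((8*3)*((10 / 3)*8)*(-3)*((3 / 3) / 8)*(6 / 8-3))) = 72375626203 / 14007000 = 5167.10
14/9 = 1.56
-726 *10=-7260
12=12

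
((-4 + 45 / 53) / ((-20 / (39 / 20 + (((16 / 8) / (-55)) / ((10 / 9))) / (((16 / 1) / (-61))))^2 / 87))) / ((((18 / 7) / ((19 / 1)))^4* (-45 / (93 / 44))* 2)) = -434997370253653350157 / 105320134656000000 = -4130.24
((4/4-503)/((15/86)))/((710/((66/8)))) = -118723/3550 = -33.44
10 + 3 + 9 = 22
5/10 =1/2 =0.50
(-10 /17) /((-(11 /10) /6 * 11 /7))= 4200 /2057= 2.04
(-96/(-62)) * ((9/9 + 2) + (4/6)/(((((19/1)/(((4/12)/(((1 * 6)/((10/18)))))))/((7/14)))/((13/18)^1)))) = 1994804/429381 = 4.65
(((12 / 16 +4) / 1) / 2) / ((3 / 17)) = 323 / 24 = 13.46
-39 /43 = -0.91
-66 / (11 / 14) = -84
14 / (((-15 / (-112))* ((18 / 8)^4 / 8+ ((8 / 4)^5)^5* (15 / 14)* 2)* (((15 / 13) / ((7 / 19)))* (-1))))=-157351936 / 338972049387225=-0.00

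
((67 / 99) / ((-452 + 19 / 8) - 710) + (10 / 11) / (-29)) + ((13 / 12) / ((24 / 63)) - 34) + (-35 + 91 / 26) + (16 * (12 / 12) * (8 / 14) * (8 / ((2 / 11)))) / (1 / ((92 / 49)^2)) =19416187795845535 / 14324548015008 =1355.45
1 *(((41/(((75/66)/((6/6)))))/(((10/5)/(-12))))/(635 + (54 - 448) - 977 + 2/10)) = 5412/18395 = 0.29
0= 0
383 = 383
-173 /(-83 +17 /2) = 346 /149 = 2.32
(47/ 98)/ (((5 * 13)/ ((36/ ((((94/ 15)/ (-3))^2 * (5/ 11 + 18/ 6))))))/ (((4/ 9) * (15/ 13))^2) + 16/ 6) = 0.00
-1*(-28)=28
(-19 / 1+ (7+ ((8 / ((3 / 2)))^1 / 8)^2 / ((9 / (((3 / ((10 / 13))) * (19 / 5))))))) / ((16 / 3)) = -3803 / 1800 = -2.11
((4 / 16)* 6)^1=3 / 2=1.50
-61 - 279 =-340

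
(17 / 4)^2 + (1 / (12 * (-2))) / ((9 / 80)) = 7643 / 432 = 17.69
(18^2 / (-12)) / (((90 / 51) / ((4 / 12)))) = -51 / 10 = -5.10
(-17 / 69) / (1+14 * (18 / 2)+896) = -17 / 70587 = -0.00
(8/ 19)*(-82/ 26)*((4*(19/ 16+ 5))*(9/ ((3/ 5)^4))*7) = -3946250/ 247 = -15976.72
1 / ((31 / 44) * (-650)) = -22 / 10075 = -0.00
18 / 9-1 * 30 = -28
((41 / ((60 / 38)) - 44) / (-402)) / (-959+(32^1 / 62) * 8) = -16771 / 356988060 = -0.00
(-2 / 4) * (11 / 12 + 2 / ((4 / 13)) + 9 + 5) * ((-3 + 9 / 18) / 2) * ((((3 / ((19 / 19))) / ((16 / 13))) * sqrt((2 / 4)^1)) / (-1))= -16705 * sqrt(2) / 1024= -23.07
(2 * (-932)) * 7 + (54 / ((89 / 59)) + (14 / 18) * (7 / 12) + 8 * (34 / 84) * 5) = -874393129 / 67284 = -12995.56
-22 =-22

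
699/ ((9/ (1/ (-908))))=-233/ 2724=-0.09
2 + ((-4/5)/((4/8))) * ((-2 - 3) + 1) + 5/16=697/80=8.71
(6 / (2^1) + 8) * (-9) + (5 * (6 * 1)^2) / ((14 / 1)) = -603 / 7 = -86.14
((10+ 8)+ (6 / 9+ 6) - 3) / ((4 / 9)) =195 / 4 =48.75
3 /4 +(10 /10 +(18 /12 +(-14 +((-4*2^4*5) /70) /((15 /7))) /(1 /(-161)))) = 156043 /60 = 2600.72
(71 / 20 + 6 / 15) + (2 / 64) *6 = 331 / 80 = 4.14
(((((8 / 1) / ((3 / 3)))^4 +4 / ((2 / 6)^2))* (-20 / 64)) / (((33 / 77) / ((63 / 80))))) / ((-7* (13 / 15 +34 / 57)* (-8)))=-2060835 / 71168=-28.96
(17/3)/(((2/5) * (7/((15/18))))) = 425/252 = 1.69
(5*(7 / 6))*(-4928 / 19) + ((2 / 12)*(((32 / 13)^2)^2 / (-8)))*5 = -2469326560 / 1627977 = -1516.81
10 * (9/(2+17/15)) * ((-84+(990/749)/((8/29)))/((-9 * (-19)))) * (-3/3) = 13.30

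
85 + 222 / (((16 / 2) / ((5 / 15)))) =94.25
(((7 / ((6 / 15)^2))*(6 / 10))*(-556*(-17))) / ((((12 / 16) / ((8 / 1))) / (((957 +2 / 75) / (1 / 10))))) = 25328284949.33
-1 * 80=-80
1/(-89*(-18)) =1/1602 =0.00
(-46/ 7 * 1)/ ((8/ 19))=-437/ 28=-15.61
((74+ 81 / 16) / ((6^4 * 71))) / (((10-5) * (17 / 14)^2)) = 12397 / 106370496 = 0.00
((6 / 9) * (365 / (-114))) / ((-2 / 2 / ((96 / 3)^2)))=373760 / 171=2185.73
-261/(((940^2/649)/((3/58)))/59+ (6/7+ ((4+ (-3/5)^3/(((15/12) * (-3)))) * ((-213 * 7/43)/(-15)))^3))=-509227609414581298828125/2482135099948692568056218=-0.21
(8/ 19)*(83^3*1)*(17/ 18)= 227377.29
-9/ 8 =-1.12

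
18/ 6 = 3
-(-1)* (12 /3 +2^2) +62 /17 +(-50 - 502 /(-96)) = -27029 /816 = -33.12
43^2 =1849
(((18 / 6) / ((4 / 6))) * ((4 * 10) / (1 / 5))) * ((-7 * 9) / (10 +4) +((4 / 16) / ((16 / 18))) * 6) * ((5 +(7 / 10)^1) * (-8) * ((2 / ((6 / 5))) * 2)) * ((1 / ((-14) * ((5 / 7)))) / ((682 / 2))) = -38475 / 341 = -112.83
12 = 12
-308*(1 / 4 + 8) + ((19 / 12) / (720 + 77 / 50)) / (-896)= -492826828507 / 193949952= -2541.00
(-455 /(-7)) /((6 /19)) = 205.83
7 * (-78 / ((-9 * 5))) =182 / 15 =12.13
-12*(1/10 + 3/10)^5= -384/3125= -0.12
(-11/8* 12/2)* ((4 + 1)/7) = -165/28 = -5.89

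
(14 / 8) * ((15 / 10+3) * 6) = 47.25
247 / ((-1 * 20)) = -247 / 20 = -12.35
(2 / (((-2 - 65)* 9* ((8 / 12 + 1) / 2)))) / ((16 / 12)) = -1 / 335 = -0.00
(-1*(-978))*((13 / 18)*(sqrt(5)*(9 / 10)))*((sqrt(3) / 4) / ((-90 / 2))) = -2119*sqrt(15) / 600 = -13.68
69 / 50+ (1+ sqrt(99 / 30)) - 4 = -81 / 50+ sqrt(330) / 10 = 0.20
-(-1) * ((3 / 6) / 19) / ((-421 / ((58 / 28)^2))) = -841 / 3135608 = -0.00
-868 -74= -942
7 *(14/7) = 14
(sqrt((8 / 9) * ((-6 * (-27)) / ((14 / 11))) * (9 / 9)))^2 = 792 / 7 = 113.14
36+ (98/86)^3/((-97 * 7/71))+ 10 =353566937/7712179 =45.85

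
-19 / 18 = -1.06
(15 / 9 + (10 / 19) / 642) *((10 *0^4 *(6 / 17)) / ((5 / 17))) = 0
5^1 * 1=5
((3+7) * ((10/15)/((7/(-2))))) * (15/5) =-40/7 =-5.71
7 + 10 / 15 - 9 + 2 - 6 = -16 / 3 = -5.33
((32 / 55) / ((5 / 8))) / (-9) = -256 / 2475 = -0.10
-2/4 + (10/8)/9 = -13/36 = -0.36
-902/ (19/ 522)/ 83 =-470844/ 1577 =-298.57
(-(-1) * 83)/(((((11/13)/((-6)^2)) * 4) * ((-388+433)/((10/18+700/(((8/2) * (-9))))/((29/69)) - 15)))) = -1175.96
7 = 7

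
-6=-6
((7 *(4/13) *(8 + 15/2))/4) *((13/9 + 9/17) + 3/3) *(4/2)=7595/153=49.64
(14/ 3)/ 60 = 7/ 90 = 0.08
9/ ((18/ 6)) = 3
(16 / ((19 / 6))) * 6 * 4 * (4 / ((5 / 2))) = 18432 / 95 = 194.02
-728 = -728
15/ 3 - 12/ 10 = 19/ 5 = 3.80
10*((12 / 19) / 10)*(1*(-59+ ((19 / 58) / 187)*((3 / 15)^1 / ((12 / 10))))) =-3839465 / 103037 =-37.26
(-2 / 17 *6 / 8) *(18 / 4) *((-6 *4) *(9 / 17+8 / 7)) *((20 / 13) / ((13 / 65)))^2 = 322380000 / 341887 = 942.94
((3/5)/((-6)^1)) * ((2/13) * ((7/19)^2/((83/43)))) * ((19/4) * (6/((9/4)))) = -4214/307515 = -0.01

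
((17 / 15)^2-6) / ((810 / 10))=-1061 / 18225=-0.06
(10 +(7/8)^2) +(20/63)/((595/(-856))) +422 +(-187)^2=16985831225/479808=35401.31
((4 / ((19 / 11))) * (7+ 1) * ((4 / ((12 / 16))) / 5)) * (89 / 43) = 501248 / 12255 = 40.90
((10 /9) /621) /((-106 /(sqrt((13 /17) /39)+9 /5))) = -1 /32913 -5 * sqrt(51) /15107067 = -0.00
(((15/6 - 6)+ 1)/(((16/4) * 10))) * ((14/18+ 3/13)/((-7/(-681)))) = -13393/2184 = -6.13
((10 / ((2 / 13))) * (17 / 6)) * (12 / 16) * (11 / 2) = 12155 / 16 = 759.69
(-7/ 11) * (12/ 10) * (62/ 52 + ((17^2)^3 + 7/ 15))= -65895567899/ 3575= -18432326.69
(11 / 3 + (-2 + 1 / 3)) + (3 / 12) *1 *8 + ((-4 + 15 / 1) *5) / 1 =59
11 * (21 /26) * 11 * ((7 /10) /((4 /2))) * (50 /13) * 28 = 622545 /169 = 3683.70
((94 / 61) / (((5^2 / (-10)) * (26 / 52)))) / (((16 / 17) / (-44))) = 17578 / 305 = 57.63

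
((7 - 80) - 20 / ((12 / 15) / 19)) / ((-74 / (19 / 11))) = 12.79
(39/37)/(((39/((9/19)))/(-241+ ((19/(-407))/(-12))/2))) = -3.09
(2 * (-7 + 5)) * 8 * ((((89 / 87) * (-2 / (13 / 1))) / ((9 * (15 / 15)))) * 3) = 5696 / 3393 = 1.68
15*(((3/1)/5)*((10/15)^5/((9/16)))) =512/243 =2.11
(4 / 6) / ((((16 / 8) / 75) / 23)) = 575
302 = 302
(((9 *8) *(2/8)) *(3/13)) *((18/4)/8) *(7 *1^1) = 1701/104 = 16.36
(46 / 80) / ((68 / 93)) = 2139 / 2720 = 0.79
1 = 1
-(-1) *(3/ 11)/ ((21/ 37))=37/ 77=0.48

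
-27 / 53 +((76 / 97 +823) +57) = 4525489 / 5141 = 880.27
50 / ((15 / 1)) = 10 / 3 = 3.33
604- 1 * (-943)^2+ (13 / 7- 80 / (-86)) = -267481306 / 301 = -888642.21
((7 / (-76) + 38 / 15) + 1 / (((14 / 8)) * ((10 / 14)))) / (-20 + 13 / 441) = -108633 / 669332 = -0.16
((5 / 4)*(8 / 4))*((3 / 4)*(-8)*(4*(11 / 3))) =-220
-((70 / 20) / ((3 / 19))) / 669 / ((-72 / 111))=4921 / 96336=0.05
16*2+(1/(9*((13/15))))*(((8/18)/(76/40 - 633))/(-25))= 70885160/2215161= 32.00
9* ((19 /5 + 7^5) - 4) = 756306 /5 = 151261.20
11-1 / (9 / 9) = 10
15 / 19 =0.79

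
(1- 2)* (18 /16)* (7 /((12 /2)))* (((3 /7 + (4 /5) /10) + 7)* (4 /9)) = -219 /50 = -4.38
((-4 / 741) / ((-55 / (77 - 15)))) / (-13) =-248 / 529815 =-0.00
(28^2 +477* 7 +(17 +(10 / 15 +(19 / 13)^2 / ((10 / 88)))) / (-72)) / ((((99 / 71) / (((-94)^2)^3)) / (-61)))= -281019051370396843041416 / 2258685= -124417106134939950.92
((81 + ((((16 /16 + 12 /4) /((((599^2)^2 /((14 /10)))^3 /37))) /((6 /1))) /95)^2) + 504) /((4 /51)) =57459027446824193510713357079470676000256828434691819113535596620661854430696333 /7703573312796942317508075358400626914731936106544906199233865811384192187500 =7458.75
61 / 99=0.62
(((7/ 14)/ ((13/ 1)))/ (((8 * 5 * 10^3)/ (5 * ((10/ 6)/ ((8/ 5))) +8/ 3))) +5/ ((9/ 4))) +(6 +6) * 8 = 7354880567/ 74880000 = 98.22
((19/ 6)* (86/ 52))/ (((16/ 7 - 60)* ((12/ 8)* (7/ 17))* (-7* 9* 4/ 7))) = 13889/ 3403296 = 0.00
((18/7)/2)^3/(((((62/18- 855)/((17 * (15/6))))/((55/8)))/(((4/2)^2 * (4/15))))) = -0.78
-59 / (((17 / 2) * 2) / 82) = -4838 / 17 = -284.59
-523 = -523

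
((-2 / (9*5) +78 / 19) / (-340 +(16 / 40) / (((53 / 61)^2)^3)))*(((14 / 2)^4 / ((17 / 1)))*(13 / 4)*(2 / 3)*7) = -4203475255014742252 / 163851775210305369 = -25.65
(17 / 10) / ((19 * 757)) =17 / 143830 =0.00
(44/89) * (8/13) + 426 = 493234/1157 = 426.30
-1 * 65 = -65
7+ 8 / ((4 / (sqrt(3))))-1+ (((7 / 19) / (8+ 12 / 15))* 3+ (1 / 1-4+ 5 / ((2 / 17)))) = 2* sqrt(3)+ 38143 / 836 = 49.09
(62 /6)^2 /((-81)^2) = 961 /59049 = 0.02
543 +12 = 555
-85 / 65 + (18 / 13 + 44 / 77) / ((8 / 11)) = 503 / 364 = 1.38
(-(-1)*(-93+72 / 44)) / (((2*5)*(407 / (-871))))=175071 / 8954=19.55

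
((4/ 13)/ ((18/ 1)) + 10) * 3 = 1172/ 39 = 30.05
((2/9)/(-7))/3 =-2/189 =-0.01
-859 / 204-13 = -3511 / 204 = -17.21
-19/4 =-4.75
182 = 182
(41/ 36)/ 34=41/ 1224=0.03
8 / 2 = 4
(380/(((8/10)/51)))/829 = 24225/829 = 29.22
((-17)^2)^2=83521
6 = 6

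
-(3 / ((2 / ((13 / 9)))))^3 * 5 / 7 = -10985 / 1512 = -7.27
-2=-2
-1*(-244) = 244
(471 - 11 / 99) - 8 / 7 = 29594 / 63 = 469.75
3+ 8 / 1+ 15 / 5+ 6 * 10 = 74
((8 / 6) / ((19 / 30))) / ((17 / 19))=40 / 17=2.35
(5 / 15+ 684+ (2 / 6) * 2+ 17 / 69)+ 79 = 52733 / 69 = 764.25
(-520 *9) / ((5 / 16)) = -14976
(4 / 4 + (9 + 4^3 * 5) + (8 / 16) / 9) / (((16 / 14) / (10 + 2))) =41587 / 12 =3465.58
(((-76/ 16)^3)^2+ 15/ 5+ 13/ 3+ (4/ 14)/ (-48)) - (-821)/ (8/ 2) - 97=997905005/ 86016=11601.39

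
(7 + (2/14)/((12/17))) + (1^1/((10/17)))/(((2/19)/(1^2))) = 2452/105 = 23.35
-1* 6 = -6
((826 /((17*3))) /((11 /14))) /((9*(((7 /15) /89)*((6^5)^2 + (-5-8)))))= 0.00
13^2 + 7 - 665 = -489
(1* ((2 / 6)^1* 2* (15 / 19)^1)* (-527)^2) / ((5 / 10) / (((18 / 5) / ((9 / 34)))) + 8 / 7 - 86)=-2643980080 / 1534231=-1723.33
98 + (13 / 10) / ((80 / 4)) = 19613 / 200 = 98.06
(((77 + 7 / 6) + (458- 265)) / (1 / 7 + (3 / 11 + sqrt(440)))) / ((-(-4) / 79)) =-9897041 / 1955802 + 762072157 * sqrt(110) / 31292832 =250.36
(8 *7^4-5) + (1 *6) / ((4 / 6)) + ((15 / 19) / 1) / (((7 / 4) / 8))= 2555676 / 133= 19215.61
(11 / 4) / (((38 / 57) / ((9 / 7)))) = 297 / 56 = 5.30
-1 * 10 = -10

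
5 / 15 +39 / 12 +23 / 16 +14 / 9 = 947 / 144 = 6.58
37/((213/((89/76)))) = 3293/16188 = 0.20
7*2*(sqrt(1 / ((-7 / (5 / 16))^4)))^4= 390625 / 1768545125924864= 0.00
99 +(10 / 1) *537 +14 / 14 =5470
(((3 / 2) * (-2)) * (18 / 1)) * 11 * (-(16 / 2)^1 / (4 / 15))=17820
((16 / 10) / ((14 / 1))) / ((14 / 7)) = 0.06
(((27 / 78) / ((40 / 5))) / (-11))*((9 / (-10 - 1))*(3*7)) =1701 / 25168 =0.07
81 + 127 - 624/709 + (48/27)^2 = 12076192/57429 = 210.28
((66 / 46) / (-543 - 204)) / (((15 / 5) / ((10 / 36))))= -55 / 309258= -0.00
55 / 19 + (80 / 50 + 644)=61607 / 95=648.49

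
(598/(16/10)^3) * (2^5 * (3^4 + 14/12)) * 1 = 18425875/48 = 383872.40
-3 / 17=-0.18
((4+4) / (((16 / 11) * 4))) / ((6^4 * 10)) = 0.00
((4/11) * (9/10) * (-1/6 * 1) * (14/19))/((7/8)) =-48/1045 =-0.05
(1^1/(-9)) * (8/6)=-4/27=-0.15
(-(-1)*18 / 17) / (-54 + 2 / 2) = -18 / 901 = -0.02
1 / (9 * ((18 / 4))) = 2 / 81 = 0.02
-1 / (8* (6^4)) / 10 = -1 / 103680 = -0.00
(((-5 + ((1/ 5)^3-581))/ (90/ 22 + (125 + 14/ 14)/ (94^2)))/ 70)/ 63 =-1779877451/ 54988014375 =-0.03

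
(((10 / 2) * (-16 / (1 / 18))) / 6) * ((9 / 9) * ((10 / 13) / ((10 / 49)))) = -11760 / 13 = -904.62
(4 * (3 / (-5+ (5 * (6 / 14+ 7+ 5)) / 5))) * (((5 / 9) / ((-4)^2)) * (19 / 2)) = 665 / 1248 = 0.53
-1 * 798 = -798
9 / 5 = 1.80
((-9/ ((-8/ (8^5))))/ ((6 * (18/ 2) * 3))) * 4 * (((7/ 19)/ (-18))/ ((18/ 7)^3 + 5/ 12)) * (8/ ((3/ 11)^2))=-38079168512/ 331034283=-115.03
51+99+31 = 181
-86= -86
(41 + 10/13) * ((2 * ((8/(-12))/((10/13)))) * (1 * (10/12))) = -181/3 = -60.33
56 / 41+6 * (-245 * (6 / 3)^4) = -964264 / 41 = -23518.63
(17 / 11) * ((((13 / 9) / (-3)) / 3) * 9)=-221 / 99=-2.23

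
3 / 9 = 1 / 3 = 0.33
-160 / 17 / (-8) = 20 / 17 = 1.18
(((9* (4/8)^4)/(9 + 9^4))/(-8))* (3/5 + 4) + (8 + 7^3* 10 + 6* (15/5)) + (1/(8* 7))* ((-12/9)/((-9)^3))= 24718572630293/7152364800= 3456.00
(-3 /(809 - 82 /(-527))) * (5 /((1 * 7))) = -0.00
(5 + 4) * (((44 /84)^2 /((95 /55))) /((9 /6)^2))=5324 /8379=0.64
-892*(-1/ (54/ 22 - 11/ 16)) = 156992/ 311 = 504.80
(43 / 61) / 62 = 43 / 3782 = 0.01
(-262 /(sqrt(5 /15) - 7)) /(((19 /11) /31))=44671* sqrt(3) /1387 + 938091 /1387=732.13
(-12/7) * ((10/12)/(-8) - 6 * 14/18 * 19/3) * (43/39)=183653/3276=56.06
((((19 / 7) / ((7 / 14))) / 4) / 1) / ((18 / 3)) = 19 / 84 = 0.23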